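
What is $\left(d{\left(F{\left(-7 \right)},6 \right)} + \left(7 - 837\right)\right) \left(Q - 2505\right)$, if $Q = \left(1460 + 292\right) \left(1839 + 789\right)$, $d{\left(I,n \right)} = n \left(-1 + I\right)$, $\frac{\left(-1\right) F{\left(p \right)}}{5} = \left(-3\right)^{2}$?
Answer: $-5089536606$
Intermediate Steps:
$F{\left(p \right)} = -45$ ($F{\left(p \right)} = - 5 \left(-3\right)^{2} = \left(-5\right) 9 = -45$)
$Q = 4604256$ ($Q = 1752 \cdot 2628 = 4604256$)
$\left(d{\left(F{\left(-7 \right)},6 \right)} + \left(7 - 837\right)\right) \left(Q - 2505\right) = \left(6 \left(-1 - 45\right) + \left(7 - 837\right)\right) \left(4604256 - 2505\right) = \left(6 \left(-46\right) + \left(7 - 837\right)\right) 4601751 = \left(-276 - 830\right) 4601751 = \left(-1106\right) 4601751 = -5089536606$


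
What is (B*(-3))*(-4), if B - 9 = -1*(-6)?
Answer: 180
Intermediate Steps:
B = 15 (B = 9 - 1*(-6) = 9 + 6 = 15)
(B*(-3))*(-4) = (15*(-3))*(-4) = -45*(-4) = 180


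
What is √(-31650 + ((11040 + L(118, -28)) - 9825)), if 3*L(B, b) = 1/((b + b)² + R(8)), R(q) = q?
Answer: I*√75210484778/1572 ≈ 174.46*I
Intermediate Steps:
L(B, b) = 1/(3*(8 + 4*b²)) (L(B, b) = 1/(3*((b + b)² + 8)) = 1/(3*((2*b)² + 8)) = 1/(3*(4*b² + 8)) = 1/(3*(8 + 4*b²)))
√(-31650 + ((11040 + L(118, -28)) - 9825)) = √(-31650 + ((11040 + 1/(12*(2 + (-28)²))) - 9825)) = √(-31650 + ((11040 + 1/(12*(2 + 784))) - 9825)) = √(-31650 + ((11040 + (1/12)/786) - 9825)) = √(-31650 + ((11040 + (1/12)*(1/786)) - 9825)) = √(-31650 + ((11040 + 1/9432) - 9825)) = √(-31650 + (104129281/9432 - 9825)) = √(-31650 + 11459881/9432) = √(-287062919/9432) = I*√75210484778/1572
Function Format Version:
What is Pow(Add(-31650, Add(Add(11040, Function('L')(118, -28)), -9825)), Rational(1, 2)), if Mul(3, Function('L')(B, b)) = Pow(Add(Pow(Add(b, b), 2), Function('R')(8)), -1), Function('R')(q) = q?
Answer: Mul(Rational(1, 1572), I, Pow(75210484778, Rational(1, 2))) ≈ Mul(174.46, I)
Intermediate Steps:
Function('L')(B, b) = Mul(Rational(1, 3), Pow(Add(8, Mul(4, Pow(b, 2))), -1)) (Function('L')(B, b) = Mul(Rational(1, 3), Pow(Add(Pow(Add(b, b), 2), 8), -1)) = Mul(Rational(1, 3), Pow(Add(Pow(Mul(2, b), 2), 8), -1)) = Mul(Rational(1, 3), Pow(Add(Mul(4, Pow(b, 2)), 8), -1)) = Mul(Rational(1, 3), Pow(Add(8, Mul(4, Pow(b, 2))), -1)))
Pow(Add(-31650, Add(Add(11040, Function('L')(118, -28)), -9825)), Rational(1, 2)) = Pow(Add(-31650, Add(Add(11040, Mul(Rational(1, 12), Pow(Add(2, Pow(-28, 2)), -1))), -9825)), Rational(1, 2)) = Pow(Add(-31650, Add(Add(11040, Mul(Rational(1, 12), Pow(Add(2, 784), -1))), -9825)), Rational(1, 2)) = Pow(Add(-31650, Add(Add(11040, Mul(Rational(1, 12), Pow(786, -1))), -9825)), Rational(1, 2)) = Pow(Add(-31650, Add(Add(11040, Mul(Rational(1, 12), Rational(1, 786))), -9825)), Rational(1, 2)) = Pow(Add(-31650, Add(Add(11040, Rational(1, 9432)), -9825)), Rational(1, 2)) = Pow(Add(-31650, Add(Rational(104129281, 9432), -9825)), Rational(1, 2)) = Pow(Add(-31650, Rational(11459881, 9432)), Rational(1, 2)) = Pow(Rational(-287062919, 9432), Rational(1, 2)) = Mul(Rational(1, 1572), I, Pow(75210484778, Rational(1, 2)))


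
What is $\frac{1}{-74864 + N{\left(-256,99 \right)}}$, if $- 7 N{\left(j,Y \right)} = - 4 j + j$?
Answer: $- \frac{7}{524816} \approx -1.3338 \cdot 10^{-5}$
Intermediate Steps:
$N{\left(j,Y \right)} = \frac{3 j}{7}$ ($N{\left(j,Y \right)} = - \frac{- 4 j + j}{7} = - \frac{\left(-3\right) j}{7} = \frac{3 j}{7}$)
$\frac{1}{-74864 + N{\left(-256,99 \right)}} = \frac{1}{-74864 + \frac{3}{7} \left(-256\right)} = \frac{1}{-74864 - \frac{768}{7}} = \frac{1}{- \frac{524816}{7}} = - \frac{7}{524816}$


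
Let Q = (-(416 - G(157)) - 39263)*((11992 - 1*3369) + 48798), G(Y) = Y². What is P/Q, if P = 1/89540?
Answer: -1/77276389390200 ≈ -1.2941e-14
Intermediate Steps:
P = 1/89540 ≈ 1.1168e-5
Q = -863037630 (Q = (-(416 - 1*157²) - 39263)*((11992 - 1*3369) + 48798) = (-(416 - 1*24649) - 39263)*((11992 - 3369) + 48798) = (-(416 - 24649) - 39263)*(8623 + 48798) = (-1*(-24233) - 39263)*57421 = (24233 - 39263)*57421 = -15030*57421 = -863037630)
P/Q = (1/89540)/(-863037630) = (1/89540)*(-1/863037630) = -1/77276389390200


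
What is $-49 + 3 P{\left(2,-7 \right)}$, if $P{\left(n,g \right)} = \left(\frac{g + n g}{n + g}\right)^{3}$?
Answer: $\frac{21658}{125} \approx 173.26$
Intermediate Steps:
$P{\left(n,g \right)} = \frac{\left(g + g n\right)^{3}}{\left(g + n\right)^{3}}$ ($P{\left(n,g \right)} = \left(\frac{g + g n}{g + n}\right)^{3} = \frac{\left(g + g n\right)^{3}}{\left(g + n\right)^{3}}$)
$-49 + 3 P{\left(2,-7 \right)} = -49 + 3 \frac{\left(-7\right)^{3} \left(1 + 2\right)^{3}}{\left(-7 + 2\right)^{3}} = -49 + 3 \left(- \frac{343 \cdot 3^{3}}{-125}\right) = -49 + 3 \left(\left(-343\right) 27 \left(- \frac{1}{125}\right)\right) = -49 + 3 \cdot \frac{9261}{125} = -49 + \frac{27783}{125} = \frac{21658}{125}$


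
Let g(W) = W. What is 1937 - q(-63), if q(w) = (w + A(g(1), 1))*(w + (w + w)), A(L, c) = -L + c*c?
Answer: -9970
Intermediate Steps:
A(L, c) = c**2 - L (A(L, c) = -L + c**2 = c**2 - L)
q(w) = 3*w**2 (q(w) = (w + (1**2 - 1*1))*(w + (w + w)) = (w + (1 - 1))*(w + 2*w) = (w + 0)*(3*w) = w*(3*w) = 3*w**2)
1937 - q(-63) = 1937 - 3*(-63)**2 = 1937 - 3*3969 = 1937 - 1*11907 = 1937 - 11907 = -9970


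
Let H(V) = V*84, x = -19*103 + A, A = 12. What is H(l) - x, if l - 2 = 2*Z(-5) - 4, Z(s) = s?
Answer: 937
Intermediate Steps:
l = -12 (l = 2 + (2*(-5) - 4) = 2 + (-10 - 4) = 2 - 14 = -12)
x = -1945 (x = -19*103 + 12 = -1957 + 12 = -1945)
H(V) = 84*V
H(l) - x = 84*(-12) - 1*(-1945) = -1008 + 1945 = 937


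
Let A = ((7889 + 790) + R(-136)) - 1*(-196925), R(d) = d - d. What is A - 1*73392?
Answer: 132212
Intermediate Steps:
R(d) = 0
A = 205604 (A = ((7889 + 790) + 0) - 1*(-196925) = (8679 + 0) + 196925 = 8679 + 196925 = 205604)
A - 1*73392 = 205604 - 1*73392 = 205604 - 73392 = 132212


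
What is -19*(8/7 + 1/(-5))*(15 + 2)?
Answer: -10659/35 ≈ -304.54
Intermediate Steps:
-19*(8/7 + 1/(-5))*(15 + 2) = -19*(8*(1/7) + 1*(-1/5))*17 = -19*(8/7 - 1/5)*17 = -627*17/35 = -19*561/35 = -10659/35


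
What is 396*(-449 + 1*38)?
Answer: -162756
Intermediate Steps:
396*(-449 + 1*38) = 396*(-449 + 38) = 396*(-411) = -162756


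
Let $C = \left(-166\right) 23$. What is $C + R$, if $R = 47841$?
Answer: $44023$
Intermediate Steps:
$C = -3818$
$C + R = -3818 + 47841 = 44023$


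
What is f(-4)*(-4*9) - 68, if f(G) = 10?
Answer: -428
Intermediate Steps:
f(-4)*(-4*9) - 68 = 10*(-4*9) - 68 = 10*(-36) - 68 = -360 - 68 = -428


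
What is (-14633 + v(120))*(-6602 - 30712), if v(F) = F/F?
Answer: 545978448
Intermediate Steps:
v(F) = 1
(-14633 + v(120))*(-6602 - 30712) = (-14633 + 1)*(-6602 - 30712) = -14632*(-37314) = 545978448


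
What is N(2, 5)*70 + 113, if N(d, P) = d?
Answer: 253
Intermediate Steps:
N(2, 5)*70 + 113 = 2*70 + 113 = 140 + 113 = 253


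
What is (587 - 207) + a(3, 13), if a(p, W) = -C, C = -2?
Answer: 382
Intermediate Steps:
a(p, W) = 2 (a(p, W) = -1*(-2) = 2)
(587 - 207) + a(3, 13) = (587 - 207) + 2 = 380 + 2 = 382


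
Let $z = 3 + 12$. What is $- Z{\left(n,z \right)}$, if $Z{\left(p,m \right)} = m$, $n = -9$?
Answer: $-15$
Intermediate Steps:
$z = 15$
$- Z{\left(n,z \right)} = \left(-1\right) 15 = -15$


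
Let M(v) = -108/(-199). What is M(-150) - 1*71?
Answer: -14021/199 ≈ -70.457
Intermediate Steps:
M(v) = 108/199 (M(v) = -108*(-1/199) = 108/199)
M(-150) - 1*71 = 108/199 - 1*71 = 108/199 - 71 = -14021/199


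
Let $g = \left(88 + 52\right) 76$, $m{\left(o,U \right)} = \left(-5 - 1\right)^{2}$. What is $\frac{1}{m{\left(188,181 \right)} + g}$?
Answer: $\frac{1}{10676} \approx 9.3668 \cdot 10^{-5}$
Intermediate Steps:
$m{\left(o,U \right)} = 36$ ($m{\left(o,U \right)} = \left(-6\right)^{2} = 36$)
$g = 10640$ ($g = 140 \cdot 76 = 10640$)
$\frac{1}{m{\left(188,181 \right)} + g} = \frac{1}{36 + 10640} = \frac{1}{10676}$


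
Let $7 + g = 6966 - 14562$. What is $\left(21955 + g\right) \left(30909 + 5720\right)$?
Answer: $525699408$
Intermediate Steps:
$g = -7603$ ($g = -7 + \left(6966 - 14562\right) = -7 - 7596 = -7603$)
$\left(21955 + g\right) \left(30909 + 5720\right) = \left(21955 - 7603\right) \left(30909 + 5720\right) = 14352 \cdot 36629 = 525699408$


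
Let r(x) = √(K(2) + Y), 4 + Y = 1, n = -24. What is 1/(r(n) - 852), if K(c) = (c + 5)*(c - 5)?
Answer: -71/60494 - I*√6/362964 ≈ -0.0011737 - 6.7486e-6*I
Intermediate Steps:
Y = -3 (Y = -4 + 1 = -3)
K(c) = (-5 + c)*(5 + c) (K(c) = (5 + c)*(-5 + c) = (-5 + c)*(5 + c))
r(x) = 2*I*√6 (r(x) = √((-25 + 2²) - 3) = √((-25 + 4) - 3) = √(-21 - 3) = √(-24) = 2*I*√6)
1/(r(n) - 852) = 1/(2*I*√6 - 852) = 1/(-852 + 2*I*√6)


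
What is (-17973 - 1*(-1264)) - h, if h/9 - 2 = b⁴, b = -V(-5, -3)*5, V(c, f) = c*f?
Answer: -284782352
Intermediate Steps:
b = -75 (b = -(-5*(-3))*5 = -15*5 = -1*75 = -75)
h = 284765643 (h = 18 + 9*(-75)⁴ = 18 + 9*31640625 = 18 + 284765625 = 284765643)
(-17973 - 1*(-1264)) - h = (-17973 - 1*(-1264)) - 1*284765643 = (-17973 + 1264) - 284765643 = -16709 - 284765643 = -284782352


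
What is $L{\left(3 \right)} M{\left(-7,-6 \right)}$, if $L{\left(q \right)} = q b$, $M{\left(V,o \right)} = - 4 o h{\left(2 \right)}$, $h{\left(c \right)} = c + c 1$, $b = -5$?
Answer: $-1440$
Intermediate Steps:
$h{\left(c \right)} = 2 c$ ($h{\left(c \right)} = c + c = 2 c$)
$M{\left(V,o \right)} = - 16 o$ ($M{\left(V,o \right)} = - 4 o 2 \cdot 2 = - 4 o 4 = - 16 o$)
$L{\left(q \right)} = - 5 q$ ($L{\left(q \right)} = q \left(-5\right) = - 5 q$)
$L{\left(3 \right)} M{\left(-7,-6 \right)} = \left(-5\right) 3 \left(\left(-16\right) \left(-6\right)\right) = \left(-15\right) 96 = -1440$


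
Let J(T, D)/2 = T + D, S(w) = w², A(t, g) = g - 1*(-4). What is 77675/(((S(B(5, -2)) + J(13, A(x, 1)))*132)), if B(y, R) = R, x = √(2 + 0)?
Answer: 15535/1056 ≈ 14.711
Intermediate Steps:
x = √2 ≈ 1.4142
A(t, g) = 4 + g (A(t, g) = g + 4 = 4 + g)
J(T, D) = 2*D + 2*T (J(T, D) = 2*(T + D) = 2*(D + T) = 2*D + 2*T)
77675/(((S(B(5, -2)) + J(13, A(x, 1)))*132)) = 77675/((((-2)² + (2*(4 + 1) + 2*13))*132)) = 77675/(((4 + (2*5 + 26))*132)) = 77675/(((4 + (10 + 26))*132)) = 77675/(((4 + 36)*132)) = 77675/((40*132)) = 77675/5280 = 77675*(1/5280) = 15535/1056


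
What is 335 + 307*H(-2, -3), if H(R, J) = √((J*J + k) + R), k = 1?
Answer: 335 + 614*√2 ≈ 1203.3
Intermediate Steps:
H(R, J) = √(1 + R + J²) (H(R, J) = √((J*J + 1) + R) = √((J² + 1) + R) = √((1 + J²) + R) = √(1 + R + J²))
335 + 307*H(-2, -3) = 335 + 307*√(1 - 2 + (-3)²) = 335 + 307*√(1 - 2 + 9) = 335 + 307*√8 = 335 + 307*(2*√2) = 335 + 614*√2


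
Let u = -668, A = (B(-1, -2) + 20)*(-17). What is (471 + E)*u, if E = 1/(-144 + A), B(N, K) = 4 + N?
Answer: -168325312/535 ≈ -3.1463e+5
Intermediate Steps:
A = -391 (A = ((4 - 1) + 20)*(-17) = (3 + 20)*(-17) = 23*(-17) = -391)
E = -1/535 (E = 1/(-144 - 391) = 1/(-535) = -1/535 ≈ -0.0018692)
(471 + E)*u = (471 - 1/535)*(-668) = (251984/535)*(-668) = -168325312/535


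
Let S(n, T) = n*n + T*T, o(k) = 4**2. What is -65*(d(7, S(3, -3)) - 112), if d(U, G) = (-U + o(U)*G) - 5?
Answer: -10660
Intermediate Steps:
o(k) = 16
S(n, T) = T**2 + n**2 (S(n, T) = n**2 + T**2 = T**2 + n**2)
d(U, G) = -5 - U + 16*G (d(U, G) = (-U + 16*G) - 5 = -5 - U + 16*G)
-65*(d(7, S(3, -3)) - 112) = -65*((-5 - 1*7 + 16*((-3)**2 + 3**2)) - 112) = -65*((-5 - 7 + 16*(9 + 9)) - 112) = -65*((-5 - 7 + 16*18) - 112) = -65*((-5 - 7 + 288) - 112) = -65*(276 - 112) = -65*164 = -10660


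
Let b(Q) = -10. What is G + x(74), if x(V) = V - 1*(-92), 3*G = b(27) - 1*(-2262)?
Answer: 2750/3 ≈ 916.67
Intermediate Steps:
G = 2252/3 (G = (-10 - 1*(-2262))/3 = (-10 + 2262)/3 = (⅓)*2252 = 2252/3 ≈ 750.67)
x(V) = 92 + V (x(V) = V + 92 = 92 + V)
G + x(74) = 2252/3 + (92 + 74) = 2252/3 + 166 = 2750/3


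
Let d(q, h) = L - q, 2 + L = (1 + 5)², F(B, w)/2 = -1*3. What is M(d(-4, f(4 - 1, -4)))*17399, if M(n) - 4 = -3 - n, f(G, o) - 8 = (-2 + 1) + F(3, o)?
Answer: -643763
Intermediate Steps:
F(B, w) = -6 (F(B, w) = 2*(-1*3) = 2*(-3) = -6)
L = 34 (L = -2 + (1 + 5)² = -2 + 6² = -2 + 36 = 34)
f(G, o) = 1 (f(G, o) = 8 + ((-2 + 1) - 6) = 8 + (-1 - 6) = 8 - 7 = 1)
d(q, h) = 34 - q
M(n) = 1 - n (M(n) = 4 + (-3 - n) = 1 - n)
M(d(-4, f(4 - 1, -4)))*17399 = (1 - (34 - 1*(-4)))*17399 = (1 - (34 + 4))*17399 = (1 - 1*38)*17399 = (1 - 38)*17399 = -37*17399 = -643763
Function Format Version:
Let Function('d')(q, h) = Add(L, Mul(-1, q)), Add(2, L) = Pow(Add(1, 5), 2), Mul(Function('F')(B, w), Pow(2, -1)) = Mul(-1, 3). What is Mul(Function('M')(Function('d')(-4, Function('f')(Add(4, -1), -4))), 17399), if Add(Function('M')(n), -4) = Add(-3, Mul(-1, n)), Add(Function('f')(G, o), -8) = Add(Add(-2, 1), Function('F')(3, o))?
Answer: -643763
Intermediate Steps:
Function('F')(B, w) = -6 (Function('F')(B, w) = Mul(2, Mul(-1, 3)) = Mul(2, -3) = -6)
L = 34 (L = Add(-2, Pow(Add(1, 5), 2)) = Add(-2, Pow(6, 2)) = Add(-2, 36) = 34)
Function('f')(G, o) = 1 (Function('f')(G, o) = Add(8, Add(Add(-2, 1), -6)) = Add(8, Add(-1, -6)) = Add(8, -7) = 1)
Function('d')(q, h) = Add(34, Mul(-1, q))
Function('M')(n) = Add(1, Mul(-1, n)) (Function('M')(n) = Add(4, Add(-3, Mul(-1, n))) = Add(1, Mul(-1, n)))
Mul(Function('M')(Function('d')(-4, Function('f')(Add(4, -1), -4))), 17399) = Mul(Add(1, Mul(-1, Add(34, Mul(-1, -4)))), 17399) = Mul(Add(1, Mul(-1, Add(34, 4))), 17399) = Mul(Add(1, Mul(-1, 38)), 17399) = Mul(Add(1, -38), 17399) = Mul(-37, 17399) = -643763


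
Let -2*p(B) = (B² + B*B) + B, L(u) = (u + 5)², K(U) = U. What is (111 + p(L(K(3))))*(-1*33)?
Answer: 132561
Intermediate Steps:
L(u) = (5 + u)²
p(B) = -B² - B/2 (p(B) = -((B² + B*B) + B)/2 = -((B² + B²) + B)/2 = -(2*B² + B)/2 = -(B + 2*B²)/2 = -B² - B/2)
(111 + p(L(K(3))))*(-1*33) = (111 - (5 + 3)²*(½ + (5 + 3)²))*(-1*33) = (111 - 1*8²*(½ + 8²))*(-33) = (111 - 1*64*(½ + 64))*(-33) = (111 - 1*64*129/2)*(-33) = (111 - 4128)*(-33) = -4017*(-33) = 132561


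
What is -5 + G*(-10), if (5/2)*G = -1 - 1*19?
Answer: 75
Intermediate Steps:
G = -8 (G = 2*(-1 - 1*19)/5 = 2*(-1 - 19)/5 = (⅖)*(-20) = -8)
-5 + G*(-10) = -5 - 8*(-10) = -5 + 80 = 75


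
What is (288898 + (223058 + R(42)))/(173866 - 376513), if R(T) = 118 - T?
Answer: -512032/202647 ≈ -2.5267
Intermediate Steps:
(288898 + (223058 + R(42)))/(173866 - 376513) = (288898 + (223058 + (118 - 1*42)))/(173866 - 376513) = (288898 + (223058 + (118 - 42)))/(-202647) = (288898 + (223058 + 76))*(-1/202647) = (288898 + 223134)*(-1/202647) = 512032*(-1/202647) = -512032/202647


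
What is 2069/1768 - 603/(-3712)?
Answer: 1093279/820352 ≈ 1.3327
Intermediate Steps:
2069/1768 - 603/(-3712) = 2069*(1/1768) - 603*(-1/3712) = 2069/1768 + 603/3712 = 1093279/820352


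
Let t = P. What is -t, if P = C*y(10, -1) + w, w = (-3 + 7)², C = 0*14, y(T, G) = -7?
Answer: -16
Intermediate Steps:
C = 0
w = 16 (w = 4² = 16)
P = 16 (P = 0*(-7) + 16 = 0 + 16 = 16)
t = 16
-t = -1*16 = -16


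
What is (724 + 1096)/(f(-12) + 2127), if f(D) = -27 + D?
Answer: 455/522 ≈ 0.87165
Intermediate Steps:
(724 + 1096)/(f(-12) + 2127) = (724 + 1096)/((-27 - 12) + 2127) = 1820/(-39 + 2127) = 1820/2088 = 1820*(1/2088) = 455/522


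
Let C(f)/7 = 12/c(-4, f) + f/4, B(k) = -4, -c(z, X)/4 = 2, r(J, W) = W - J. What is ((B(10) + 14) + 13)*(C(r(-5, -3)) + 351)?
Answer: 7912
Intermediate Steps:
c(z, X) = -8 (c(z, X) = -4*2 = -8)
C(f) = -21/2 + 7*f/4 (C(f) = 7*(12/(-8) + f/4) = 7*(12*(-1/8) + f*(1/4)) = 7*(-3/2 + f/4) = -21/2 + 7*f/4)
((B(10) + 14) + 13)*(C(r(-5, -3)) + 351) = ((-4 + 14) + 13)*((-21/2 + 7*(-3 - 1*(-5))/4) + 351) = (10 + 13)*((-21/2 + 7*(-3 + 5)/4) + 351) = 23*((-21/2 + (7/4)*2) + 351) = 23*((-21/2 + 7/2) + 351) = 23*(-7 + 351) = 23*344 = 7912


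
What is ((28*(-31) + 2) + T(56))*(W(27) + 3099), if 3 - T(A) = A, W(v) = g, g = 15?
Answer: -2861766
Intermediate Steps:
W(v) = 15
T(A) = 3 - A
((28*(-31) + 2) + T(56))*(W(27) + 3099) = ((28*(-31) + 2) + (3 - 1*56))*(15 + 3099) = ((-868 + 2) + (3 - 56))*3114 = (-866 - 53)*3114 = -919*3114 = -2861766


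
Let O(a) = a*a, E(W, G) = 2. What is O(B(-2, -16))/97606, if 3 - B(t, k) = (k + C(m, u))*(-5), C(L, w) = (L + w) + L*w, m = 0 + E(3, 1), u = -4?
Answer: 16129/97606 ≈ 0.16525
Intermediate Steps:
m = 2 (m = 0 + 2 = 2)
C(L, w) = L + w + L*w
B(t, k) = -47 + 5*k (B(t, k) = 3 - (k + (2 - 4 + 2*(-4)))*(-5) = 3 - (k + (2 - 4 - 8))*(-5) = 3 - (k - 10)*(-5) = 3 - (-10 + k)*(-5) = 3 - (50 - 5*k) = 3 + (-50 + 5*k) = -47 + 5*k)
O(a) = a**2
O(B(-2, -16))/97606 = (-47 + 5*(-16))**2/97606 = (-47 - 80)**2*(1/97606) = (-127)**2*(1/97606) = 16129*(1/97606) = 16129/97606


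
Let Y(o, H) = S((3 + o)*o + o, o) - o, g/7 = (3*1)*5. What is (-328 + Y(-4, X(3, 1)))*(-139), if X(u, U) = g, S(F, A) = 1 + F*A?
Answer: 44897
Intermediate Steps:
S(F, A) = 1 + A*F
g = 105 (g = 7*((3*1)*5) = 7*(3*5) = 7*15 = 105)
X(u, U) = 105
Y(o, H) = 1 - o + o*(o + o*(3 + o)) (Y(o, H) = (1 + o*((3 + o)*o + o)) - o = (1 + o*(o*(3 + o) + o)) - o = (1 + o*(o + o*(3 + o))) - o = 1 - o + o*(o + o*(3 + o)))
(-328 + Y(-4, X(3, 1)))*(-139) = (-328 + (1 - 1*(-4) + (-4)**2*(4 - 4)))*(-139) = (-328 + (1 + 4 + 16*0))*(-139) = (-328 + (1 + 4 + 0))*(-139) = (-328 + 5)*(-139) = -323*(-139) = 44897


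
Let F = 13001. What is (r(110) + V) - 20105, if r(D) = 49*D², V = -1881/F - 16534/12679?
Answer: 94419105125072/164839679 ≈ 5.7279e+5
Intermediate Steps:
V = -238807733/164839679 (V = -1881/13001 - 16534/12679 = -238807733/164839679 ≈ -1.4487)
(r(110) + V) - 20105 = (49*110² - 238807733/164839679) - 20105 = (49*12100 - 238807733/164839679) - 20105 = (592900 - 238807733/164839679) - 20105 = 97733206871367/164839679 - 20105 = 94419105125072/164839679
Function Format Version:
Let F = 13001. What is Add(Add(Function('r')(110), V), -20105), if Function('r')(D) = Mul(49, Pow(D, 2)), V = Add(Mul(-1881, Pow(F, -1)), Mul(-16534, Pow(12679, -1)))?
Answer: Rational(94419105125072, 164839679) ≈ 5.7279e+5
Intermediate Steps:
V = Rational(-238807733, 164839679) (V = Add(Mul(-1881, Pow(13001, -1)), Mul(-16534, Pow(12679, -1))) = Add(Mul(-1881, Rational(1, 13001)), Mul(-16534, Rational(1, 12679))) = Add(Rational(-1881, 13001), Rational(-16534, 12679)) = Rational(-238807733, 164839679) ≈ -1.4487)
Add(Add(Function('r')(110), V), -20105) = Add(Add(Mul(49, Pow(110, 2)), Rational(-238807733, 164839679)), -20105) = Add(Add(Mul(49, 12100), Rational(-238807733, 164839679)), -20105) = Add(Add(592900, Rational(-238807733, 164839679)), -20105) = Add(Rational(97733206871367, 164839679), -20105) = Rational(94419105125072, 164839679)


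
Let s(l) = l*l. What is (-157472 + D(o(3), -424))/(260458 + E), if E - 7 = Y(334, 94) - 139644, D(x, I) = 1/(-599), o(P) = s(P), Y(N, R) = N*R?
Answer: -94325729/91177983 ≈ -1.0345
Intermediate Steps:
s(l) = l**2
o(P) = P**2
D(x, I) = -1/599
E = -108241 (E = 7 + (334*94 - 139644) = 7 + (31396 - 139644) = 7 - 108248 = -108241)
(-157472 + D(o(3), -424))/(260458 + E) = (-157472 - 1/599)/(260458 - 108241) = -94325729/599/152217 = -94325729/599*1/152217 = -94325729/91177983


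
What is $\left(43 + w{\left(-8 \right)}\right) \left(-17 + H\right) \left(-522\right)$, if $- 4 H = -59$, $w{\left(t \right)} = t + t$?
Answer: $\frac{63423}{2} \approx 31712.0$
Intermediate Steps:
$w{\left(t \right)} = 2 t$
$H = \frac{59}{4}$ ($H = \left(- \frac{1}{4}\right) \left(-59\right) = \frac{59}{4} \approx 14.75$)
$\left(43 + w{\left(-8 \right)}\right) \left(-17 + H\right) \left(-522\right) = \left(43 + 2 \left(-8\right)\right) \left(-17 + \frac{59}{4}\right) \left(-522\right) = \left(43 - 16\right) \left(- \frac{9}{4}\right) \left(-522\right) = 27 \left(- \frac{9}{4}\right) \left(-522\right) = \left(- \frac{243}{4}\right) \left(-522\right) = \frac{63423}{2}$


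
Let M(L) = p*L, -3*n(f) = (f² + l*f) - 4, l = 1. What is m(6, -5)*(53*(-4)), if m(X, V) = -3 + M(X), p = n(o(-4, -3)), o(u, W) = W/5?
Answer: -29044/25 ≈ -1161.8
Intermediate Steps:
o(u, W) = W/5 (o(u, W) = W*(⅕) = W/5)
n(f) = 4/3 - f/3 - f²/3 (n(f) = -((f² + 1*f) - 4)/3 = -((f² + f) - 4)/3 = -((f + f²) - 4)/3 = -(-4 + f + f²)/3 = 4/3 - f/3 - f²/3)
p = 106/75 (p = 4/3 - (-3)/15 - ((⅕)*(-3))²/3 = 4/3 - ⅓*(-⅗) - (-⅗)²/3 = 4/3 + ⅕ - ⅓*9/25 = 4/3 + ⅕ - 3/25 = 106/75 ≈ 1.4133)
M(L) = 106*L/75
m(X, V) = -3 + 106*X/75
m(6, -5)*(53*(-4)) = (-3 + (106/75)*6)*(53*(-4)) = (-3 + 212/25)*(-212) = (137/25)*(-212) = -29044/25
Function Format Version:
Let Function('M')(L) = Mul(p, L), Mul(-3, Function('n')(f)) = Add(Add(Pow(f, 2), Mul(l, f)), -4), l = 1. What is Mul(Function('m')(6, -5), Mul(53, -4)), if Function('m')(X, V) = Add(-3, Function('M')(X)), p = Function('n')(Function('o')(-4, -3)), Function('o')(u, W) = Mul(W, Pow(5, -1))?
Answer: Rational(-29044, 25) ≈ -1161.8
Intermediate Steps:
Function('o')(u, W) = Mul(Rational(1, 5), W) (Function('o')(u, W) = Mul(W, Rational(1, 5)) = Mul(Rational(1, 5), W))
Function('n')(f) = Add(Rational(4, 3), Mul(Rational(-1, 3), f), Mul(Rational(-1, 3), Pow(f, 2))) (Function('n')(f) = Mul(Rational(-1, 3), Add(Add(Pow(f, 2), Mul(1, f)), -4)) = Mul(Rational(-1, 3), Add(Add(Pow(f, 2), f), -4)) = Mul(Rational(-1, 3), Add(Add(f, Pow(f, 2)), -4)) = Mul(Rational(-1, 3), Add(-4, f, Pow(f, 2))) = Add(Rational(4, 3), Mul(Rational(-1, 3), f), Mul(Rational(-1, 3), Pow(f, 2))))
p = Rational(106, 75) (p = Add(Rational(4, 3), Mul(Rational(-1, 3), Mul(Rational(1, 5), -3)), Mul(Rational(-1, 3), Pow(Mul(Rational(1, 5), -3), 2))) = Add(Rational(4, 3), Mul(Rational(-1, 3), Rational(-3, 5)), Mul(Rational(-1, 3), Pow(Rational(-3, 5), 2))) = Add(Rational(4, 3), Rational(1, 5), Mul(Rational(-1, 3), Rational(9, 25))) = Add(Rational(4, 3), Rational(1, 5), Rational(-3, 25)) = Rational(106, 75) ≈ 1.4133)
Function('M')(L) = Mul(Rational(106, 75), L)
Function('m')(X, V) = Add(-3, Mul(Rational(106, 75), X))
Mul(Function('m')(6, -5), Mul(53, -4)) = Mul(Add(-3, Mul(Rational(106, 75), 6)), Mul(53, -4)) = Mul(Add(-3, Rational(212, 25)), -212) = Mul(Rational(137, 25), -212) = Rational(-29044, 25)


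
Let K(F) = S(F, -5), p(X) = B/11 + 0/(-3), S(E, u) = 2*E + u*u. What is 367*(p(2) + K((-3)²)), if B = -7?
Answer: 171022/11 ≈ 15547.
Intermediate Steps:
S(E, u) = u² + 2*E (S(E, u) = 2*E + u² = u² + 2*E)
p(X) = -7/11 (p(X) = -7/11 + 0/(-3) = -7*1/11 + 0*(-⅓) = -7/11 + 0 = -7/11)
K(F) = 25 + 2*F (K(F) = (-5)² + 2*F = 25 + 2*F)
367*(p(2) + K((-3)²)) = 367*(-7/11 + (25 + 2*(-3)²)) = 367*(-7/11 + (25 + 2*9)) = 367*(-7/11 + (25 + 18)) = 367*(-7/11 + 43) = 367*(466/11) = 171022/11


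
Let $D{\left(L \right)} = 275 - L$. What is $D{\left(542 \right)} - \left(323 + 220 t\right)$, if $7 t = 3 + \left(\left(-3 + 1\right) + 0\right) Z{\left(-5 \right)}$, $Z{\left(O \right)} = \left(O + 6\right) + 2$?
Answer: $- \frac{3470}{7} \approx -495.71$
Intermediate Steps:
$Z{\left(O \right)} = 8 + O$ ($Z{\left(O \right)} = \left(6 + O\right) + 2 = 8 + O$)
$t = - \frac{3}{7}$ ($t = \frac{3 + \left(\left(-3 + 1\right) + 0\right) \left(8 - 5\right)}{7} = \frac{3 + \left(-2 + 0\right) 3}{7} = \frac{3 - 6}{7} = \frac{1}{7} \left(-3\right) = - \frac{3}{7} \approx -0.42857$)
$D{\left(542 \right)} - \left(323 + 220 t\right) = \left(275 - 542\right) - \frac{1601}{7} = \left(275 - 542\right) + \left(-323 + \frac{660}{7}\right) = -267 - \frac{1601}{7} = - \frac{3470}{7}$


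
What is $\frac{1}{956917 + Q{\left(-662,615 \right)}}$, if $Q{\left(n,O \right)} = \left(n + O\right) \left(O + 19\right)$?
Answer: $\frac{1}{927119} \approx 1.0786 \cdot 10^{-6}$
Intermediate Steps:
$Q{\left(n,O \right)} = \left(19 + O\right) \left(O + n\right)$ ($Q{\left(n,O \right)} = \left(O + n\right) \left(19 + O\right) = \left(19 + O\right) \left(O + n\right)$)
$\frac{1}{956917 + Q{\left(-662,615 \right)}} = \frac{1}{956917 + \left(615^{2} + 19 \cdot 615 + 19 \left(-662\right) + 615 \left(-662\right)\right)} = \frac{1}{956917 + \left(378225 + 11685 - 12578 - 407130\right)} = \frac{1}{956917 - 29798} = \frac{1}{927119}$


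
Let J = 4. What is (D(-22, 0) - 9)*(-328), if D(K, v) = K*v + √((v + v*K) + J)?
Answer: 2296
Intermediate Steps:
D(K, v) = √(4 + v + K*v) + K*v (D(K, v) = K*v + √((v + v*K) + 4) = K*v + √((v + K*v) + 4) = K*v + √(4 + v + K*v) = √(4 + v + K*v) + K*v)
(D(-22, 0) - 9)*(-328) = ((√(4 + 0 - 22*0) - 22*0) - 9)*(-328) = ((√(4 + 0 + 0) + 0) - 9)*(-328) = ((√4 + 0) - 9)*(-328) = ((2 + 0) - 9)*(-328) = (2 - 9)*(-328) = -7*(-328) = 2296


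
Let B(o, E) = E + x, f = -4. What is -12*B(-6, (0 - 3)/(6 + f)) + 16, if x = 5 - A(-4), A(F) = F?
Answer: -74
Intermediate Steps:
x = 9 (x = 5 - 1*(-4) = 5 + 4 = 9)
B(o, E) = 9 + E (B(o, E) = E + 9 = 9 + E)
-12*B(-6, (0 - 3)/(6 + f)) + 16 = -12*(9 + (0 - 3)/(6 - 4)) + 16 = -12*(9 - 3/2) + 16 = -12*15/2 + 16 = -90 + 16 = -74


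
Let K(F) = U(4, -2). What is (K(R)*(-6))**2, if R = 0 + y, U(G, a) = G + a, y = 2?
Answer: 144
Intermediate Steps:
R = 2 (R = 0 + 2 = 2)
K(F) = 2 (K(F) = 4 - 2 = 2)
(K(R)*(-6))**2 = (2*(-6))**2 = (-12)**2 = 144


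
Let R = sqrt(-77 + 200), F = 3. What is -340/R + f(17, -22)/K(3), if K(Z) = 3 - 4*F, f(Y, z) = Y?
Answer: -17/9 - 340*sqrt(123)/123 ≈ -32.546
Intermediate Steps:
K(Z) = -9 (K(Z) = 3 - 4*3 = 3 - 12 = -9)
R = sqrt(123) ≈ 11.091
-340/R + f(17, -22)/K(3) = -340*sqrt(123)/123 + 17/(-9) = -340*sqrt(123)/123 + 17*(-1/9) = -340*sqrt(123)/123 - 17/9 = -17/9 - 340*sqrt(123)/123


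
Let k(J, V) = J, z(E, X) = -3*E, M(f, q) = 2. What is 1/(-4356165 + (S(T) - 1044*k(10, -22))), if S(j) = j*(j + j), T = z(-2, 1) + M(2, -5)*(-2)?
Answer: -1/4366597 ≈ -2.2901e-7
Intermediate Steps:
T = 2 (T = -3*(-2) + 2*(-2) = 6 - 4 = 2)
S(j) = 2*j**2 (S(j) = j*(2*j) = 2*j**2)
1/(-4356165 + (S(T) - 1044*k(10, -22))) = 1/(-4356165 + (2*2**2 - 1044*10)) = 1/(-4356165 + (2*4 - 10440)) = 1/(-4356165 + (8 - 10440)) = 1/(-4356165 - 10432) = 1/(-4366597) = -1/4366597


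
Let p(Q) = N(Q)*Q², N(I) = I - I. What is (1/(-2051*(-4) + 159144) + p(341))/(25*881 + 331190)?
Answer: 1/59109823820 ≈ 1.6918e-11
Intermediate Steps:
N(I) = 0
p(Q) = 0 (p(Q) = 0*Q² = 0)
(1/(-2051*(-4) + 159144) + p(341))/(25*881 + 331190) = (1/(-2051*(-4) + 159144) + 0)/(25*881 + 331190) = (1/(8204 + 159144) + 0)/(22025 + 331190) = (1/167348 + 0)/353215 = (1/167348 + 0)*(1/353215) = (1/167348)*(1/353215) = 1/59109823820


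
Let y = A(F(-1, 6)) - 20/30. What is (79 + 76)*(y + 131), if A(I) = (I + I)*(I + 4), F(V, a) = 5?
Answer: 102455/3 ≈ 34152.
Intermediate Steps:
A(I) = 2*I*(4 + I) (A(I) = (2*I)*(4 + I) = 2*I*(4 + I))
y = 268/3 (y = 2*5*(4 + 5) - 20/30 = 2*5*9 - 20*1/30 = 90 - 2/3 = 268/3 ≈ 89.333)
(79 + 76)*(y + 131) = (79 + 76)*(268/3 + 131) = 155*(661/3) = 102455/3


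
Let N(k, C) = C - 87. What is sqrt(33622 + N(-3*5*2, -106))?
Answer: sqrt(33429) ≈ 182.84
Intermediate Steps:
N(k, C) = -87 + C
sqrt(33622 + N(-3*5*2, -106)) = sqrt(33622 + (-87 - 106)) = sqrt(33622 - 193) = sqrt(33429)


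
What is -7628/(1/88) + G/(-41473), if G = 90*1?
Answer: -27839331962/41473 ≈ -6.7126e+5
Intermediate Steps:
G = 90
-7628/(1/88) + G/(-41473) = -7628/(1/88) + 90/(-41473) = -7628/1/88 + 90*(-1/41473) = -7628*88 - 90/41473 = -671264 - 90/41473 = -27839331962/41473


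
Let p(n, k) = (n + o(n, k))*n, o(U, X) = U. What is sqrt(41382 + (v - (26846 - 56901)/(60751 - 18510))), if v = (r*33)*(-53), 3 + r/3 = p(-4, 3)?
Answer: I*sqrt(197665499282006)/42241 ≈ 332.84*I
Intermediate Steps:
p(n, k) = 2*n**2 (p(n, k) = (n + n)*n = (2*n)*n = 2*n**2)
r = 87 (r = -9 + 3*(2*(-4)**2) = -9 + 3*(2*16) = -9 + 3*32 = -9 + 96 = 87)
v = -152163 (v = (87*33)*(-53) = 2871*(-53) = -152163)
sqrt(41382 + (v - (26846 - 56901)/(60751 - 18510))) = sqrt(41382 + (-152163 - (26846 - 56901)/(60751 - 18510))) = sqrt(41382 + (-152163 - (-30055)/42241)) = sqrt(41382 + (-152163 - 1*(-30055/42241))) = sqrt(41382 + (-152163 + 30055/42241)) = sqrt(41382 - 6427487228/42241) = sqrt(-4679470166/42241) = I*sqrt(197665499282006)/42241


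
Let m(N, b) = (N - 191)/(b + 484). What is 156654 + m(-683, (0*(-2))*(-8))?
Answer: 37909831/242 ≈ 1.5665e+5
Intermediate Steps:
m(N, b) = (-191 + N)/(484 + b)
156654 + m(-683, (0*(-2))*(-8)) = 156654 + (-191 - 683)/(484 + (0*(-2))*(-8)) = 156654 - 874/(484 + 0*(-8)) = 156654 - 874/(484 + 0) = 156654 - 874/484 = 156654 + (1/484)*(-874) = 156654 - 437/242 = 37909831/242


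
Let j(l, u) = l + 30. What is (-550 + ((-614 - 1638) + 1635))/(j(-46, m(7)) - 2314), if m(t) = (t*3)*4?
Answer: 1167/2330 ≈ 0.50086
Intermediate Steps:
m(t) = 12*t (m(t) = (3*t)*4 = 12*t)
j(l, u) = 30 + l
(-550 + ((-614 - 1638) + 1635))/(j(-46, m(7)) - 2314) = (-550 + ((-614 - 1638) + 1635))/((30 - 46) - 2314) = (-550 + (-2252 + 1635))/(-16 - 2314) = (-550 - 617)/(-2330) = -1167*(-1/2330) = 1167/2330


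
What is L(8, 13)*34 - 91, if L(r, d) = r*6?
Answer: 1541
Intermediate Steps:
L(r, d) = 6*r
L(8, 13)*34 - 91 = (6*8)*34 - 91 = 48*34 - 91 = 1632 - 91 = 1541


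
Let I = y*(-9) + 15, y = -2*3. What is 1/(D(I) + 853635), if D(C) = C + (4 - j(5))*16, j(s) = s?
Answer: 1/853688 ≈ 1.1714e-6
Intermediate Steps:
y = -6
I = 69 (I = -6*(-9) + 15 = 54 + 15 = 69)
D(C) = -16 + C (D(C) = C + (4 - 1*5)*16 = C + (4 - 5)*16 = C - 1*16 = C - 16 = -16 + C)
1/(D(I) + 853635) = 1/((-16 + 69) + 853635) = 1/(53 + 853635) = 1/853688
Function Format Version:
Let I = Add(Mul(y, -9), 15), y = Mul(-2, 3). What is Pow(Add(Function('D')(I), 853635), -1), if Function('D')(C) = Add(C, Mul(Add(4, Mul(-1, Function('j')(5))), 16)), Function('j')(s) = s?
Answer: Rational(1, 853688) ≈ 1.1714e-6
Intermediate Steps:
y = -6
I = 69 (I = Add(Mul(-6, -9), 15) = Add(54, 15) = 69)
Function('D')(C) = Add(-16, C) (Function('D')(C) = Add(C, Mul(Add(4, Mul(-1, 5)), 16)) = Add(C, Mul(Add(4, -5), 16)) = Add(C, Mul(-1, 16)) = Add(C, -16) = Add(-16, C))
Pow(Add(Function('D')(I), 853635), -1) = Pow(Add(Add(-16, 69), 853635), -1) = Pow(Add(53, 853635), -1) = Pow(853688, -1) = Rational(1, 853688)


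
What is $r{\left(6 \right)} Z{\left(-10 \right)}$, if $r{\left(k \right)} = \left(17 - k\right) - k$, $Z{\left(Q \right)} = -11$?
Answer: $-55$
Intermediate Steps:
$r{\left(k \right)} = 17 - 2 k$
$r{\left(6 \right)} Z{\left(-10 \right)} = \left(17 - 12\right) \left(-11\right) = 5 \left(-11\right) = -55$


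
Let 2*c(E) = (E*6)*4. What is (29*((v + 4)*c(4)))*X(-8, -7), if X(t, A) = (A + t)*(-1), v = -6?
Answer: -41760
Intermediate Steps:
c(E) = 12*E (c(E) = ((E*6)*4)/2 = ((6*E)*4)/2 = (24*E)/2 = 12*E)
X(t, A) = -A - t
(29*((v + 4)*c(4)))*X(-8, -7) = (29*((-6 + 4)*(12*4)))*(-1*(-7) - 1*(-8)) = (29*(-2*48))*(7 + 8) = (29*(-96))*15 = -2784*15 = -41760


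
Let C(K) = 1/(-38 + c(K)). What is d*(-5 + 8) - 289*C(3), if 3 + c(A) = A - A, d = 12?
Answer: 1765/41 ≈ 43.049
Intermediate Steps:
c(A) = -3 (c(A) = -3 + (A - A) = -3 + 0 = -3)
C(K) = -1/41 (C(K) = 1/(-38 - 3) = 1/(-41) = -1/41)
d*(-5 + 8) - 289*C(3) = 12*(-5 + 8) - 289*(-1/41) = 12*3 + 289/41 = 36 + 289/41 = 1765/41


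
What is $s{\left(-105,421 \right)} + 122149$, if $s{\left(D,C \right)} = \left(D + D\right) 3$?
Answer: $121519$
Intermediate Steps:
$s{\left(D,C \right)} = 6 D$ ($s{\left(D,C \right)} = 2 D 3 = 6 D$)
$s{\left(-105,421 \right)} + 122149 = 6 \left(-105\right) + 122149 = -630 + 122149 = 121519$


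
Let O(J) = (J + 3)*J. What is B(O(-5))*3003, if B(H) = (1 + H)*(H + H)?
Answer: 660660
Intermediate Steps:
O(J) = J*(3 + J) (O(J) = (3 + J)*J = J*(3 + J))
B(H) = 2*H*(1 + H) (B(H) = (1 + H)*(2*H) = 2*H*(1 + H))
B(O(-5))*3003 = (2*(-5*(3 - 5))*(1 - 5*(3 - 5)))*3003 = (2*(-5*(-2))*(1 - 5*(-2)))*3003 = (2*10*(1 + 10))*3003 = (2*10*11)*3003 = 220*3003 = 660660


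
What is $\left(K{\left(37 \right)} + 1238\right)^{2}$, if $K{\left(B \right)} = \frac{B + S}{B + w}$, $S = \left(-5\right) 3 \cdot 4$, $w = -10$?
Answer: $\frac{1115760409}{729} \approx 1.5305 \cdot 10^{6}$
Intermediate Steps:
$S = -60$ ($S = \left(-15\right) 4 = -60$)
$K{\left(B \right)} = \frac{-60 + B}{-10 + B}$ ($K{\left(B \right)} = \frac{B - 60}{B - 10} = \frac{-60 + B}{-10 + B}$)
$\left(K{\left(37 \right)} + 1238\right)^{2} = \left(\frac{-60 + 37}{-10 + 37} + 1238\right)^{2} = \left(\frac{1}{27} \left(-23\right) + 1238\right)^{2} = \left(- \frac{23}{27} + 1238\right)^{2} = \left(\frac{33403}{27}\right)^{2} = \frac{1115760409}{729}$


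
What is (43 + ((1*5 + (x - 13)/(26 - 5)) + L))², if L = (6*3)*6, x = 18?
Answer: 10764961/441 ≈ 24410.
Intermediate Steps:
L = 108 (L = 18*6 = 108)
(43 + ((1*5 + (x - 13)/(26 - 5)) + L))² = (43 + ((1*5 + (18 - 13)/(26 - 5)) + 108))² = (43 + ((5 + 5/21) + 108))² = (43 + (110/21 + 108))² = (43 + 2378/21)² = (3281/21)² = 10764961/441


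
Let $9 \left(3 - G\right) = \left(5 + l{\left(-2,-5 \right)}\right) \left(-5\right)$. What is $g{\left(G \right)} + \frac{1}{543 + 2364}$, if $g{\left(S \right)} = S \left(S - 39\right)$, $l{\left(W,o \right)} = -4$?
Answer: $- \frac{3297175}{26163} \approx -126.02$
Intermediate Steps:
$G = \frac{32}{9}$ ($G = 3 - \frac{\left(5 - 4\right) \left(-5\right)}{9} = 3 - \frac{1 \left(-5\right)}{9} = 3 - - \frac{5}{9} = 3 + \frac{5}{9} = \frac{32}{9} \approx 3.5556$)
$g{\left(S \right)} = S \left(-39 + S\right)$
$g{\left(G \right)} + \frac{1}{543 + 2364} = \frac{32 \left(-39 + \frac{32}{9}\right)}{9} + \frac{1}{543 + 2364} = \frac{32}{9} \left(- \frac{319}{9}\right) + \frac{1}{2907} = - \frac{10208}{81} + \frac{1}{2907} = - \frac{3297175}{26163}$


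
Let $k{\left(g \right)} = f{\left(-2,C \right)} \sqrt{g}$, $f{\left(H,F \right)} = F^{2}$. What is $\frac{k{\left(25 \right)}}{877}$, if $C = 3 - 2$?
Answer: $\frac{5}{877} \approx 0.0057013$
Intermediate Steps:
$C = 1$
$k{\left(g \right)} = \sqrt{g}$ ($k{\left(g \right)} = 1^{2} \sqrt{g} = 1 \sqrt{g} = \sqrt{g}$)
$\frac{k{\left(25 \right)}}{877} = \frac{\sqrt{25}}{877} = 5 \cdot \frac{1}{877} = \frac{5}{877}$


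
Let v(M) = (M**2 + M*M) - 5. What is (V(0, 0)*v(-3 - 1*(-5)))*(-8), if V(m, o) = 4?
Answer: -96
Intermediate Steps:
v(M) = -5 + 2*M**2 (v(M) = (M**2 + M**2) - 5 = 2*M**2 - 5 = -5 + 2*M**2)
(V(0, 0)*v(-3 - 1*(-5)))*(-8) = (4*(-5 + 2*(-3 - 1*(-5))**2))*(-8) = (4*(-5 + 2*(-3 + 5)**2))*(-8) = (4*(-5 + 2*2**2))*(-8) = (4*(-5 + 2*4))*(-8) = (4*(-5 + 8))*(-8) = (4*3)*(-8) = 12*(-8) = -96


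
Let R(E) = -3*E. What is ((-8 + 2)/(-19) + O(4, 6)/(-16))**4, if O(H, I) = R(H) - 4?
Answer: 390625/130321 ≈ 2.9974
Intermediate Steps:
O(H, I) = -4 - 3*H (O(H, I) = -3*H - 4 = -4 - 3*H)
((-8 + 2)/(-19) + O(4, 6)/(-16))**4 = ((-8 + 2)/(-19) + (-4 - 3*4)/(-16))**4 = (-6*(-1/19) + (-4 - 12)*(-1/16))**4 = (6/19 - 16*(-1/16))**4 = (6/19 + 1)**4 = (25/19)**4 = 390625/130321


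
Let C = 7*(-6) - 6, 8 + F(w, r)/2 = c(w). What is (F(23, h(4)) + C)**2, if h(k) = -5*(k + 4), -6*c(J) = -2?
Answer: 36100/9 ≈ 4011.1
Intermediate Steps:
c(J) = 1/3 (c(J) = -1/6*(-2) = 1/3)
h(k) = -20 - 5*k (h(k) = -5*(4 + k) = -20 - 5*k)
F(w, r) = -46/3 (F(w, r) = -16 + 2*(1/3) = -16 + 2/3 = -46/3)
C = -48 (C = -42 - 6 = -48)
(F(23, h(4)) + C)**2 = (-46/3 - 48)**2 = (-190/3)**2 = 36100/9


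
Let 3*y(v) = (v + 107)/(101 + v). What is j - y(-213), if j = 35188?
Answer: 5911531/168 ≈ 35188.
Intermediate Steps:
y(v) = (107 + v)/(3*(101 + v)) (y(v) = ((v + 107)/(101 + v))/3 = ((107 + v)/(101 + v))/3 = (107 + v)/(3*(101 + v)))
j - y(-213) = 35188 - (107 - 213)/(3*(101 - 213)) = 35188 - (-106)/(3*(-112)) = 35188 - (-1)*(-106)/(3*112) = 35188 - 1*53/168 = 35188 - 53/168 = 5911531/168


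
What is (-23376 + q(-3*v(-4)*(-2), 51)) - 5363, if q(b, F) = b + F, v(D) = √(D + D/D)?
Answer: -28688 + 6*I*√3 ≈ -28688.0 + 10.392*I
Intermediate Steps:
v(D) = √(1 + D) (v(D) = √(D + 1) = √(1 + D))
q(b, F) = F + b
(-23376 + q(-3*v(-4)*(-2), 51)) - 5363 = (-23376 + (51 - 3*√(1 - 4)*(-2))) - 5363 = (-23376 + (51 - 3*I*√3*(-2))) - 5363 = (-23376 + (51 + 6*I*√3)) - 5363 = (-23325 + 6*I*√3) - 5363 = -28688 + 6*I*√3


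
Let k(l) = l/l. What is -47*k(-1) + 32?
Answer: -15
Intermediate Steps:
k(l) = 1
-47*k(-1) + 32 = -47*1 + 32 = -47 + 32 = -15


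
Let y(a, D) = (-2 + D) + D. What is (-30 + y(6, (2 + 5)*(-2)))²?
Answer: 3600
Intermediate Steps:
y(a, D) = -2 + 2*D
(-30 + y(6, (2 + 5)*(-2)))² = (-30 + (-2 + 2*((2 + 5)*(-2))))² = (-30 + (-2 + 2*(7*(-2))))² = (-30 + (-2 + 2*(-14)))² = (-30 + (-2 - 28))² = (-30 - 30)² = (-60)² = 3600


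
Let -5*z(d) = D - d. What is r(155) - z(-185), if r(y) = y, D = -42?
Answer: 918/5 ≈ 183.60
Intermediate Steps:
z(d) = 42/5 + d/5 (z(d) = -(-42 - d)/5 = 42/5 + d/5)
r(155) - z(-185) = 155 - (42/5 + (⅕)*(-185)) = 155 - (42/5 - 37) = 155 - 1*(-143/5) = 155 + 143/5 = 918/5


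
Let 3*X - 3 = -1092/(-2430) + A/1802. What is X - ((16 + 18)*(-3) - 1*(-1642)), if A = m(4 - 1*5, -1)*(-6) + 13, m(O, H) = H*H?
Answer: -3369201971/2189430 ≈ -1538.8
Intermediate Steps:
m(O, H) = H²
A = 7 (A = (-1)²*(-6) + 13 = 1*(-6) + 13 = -6 + 13 = 7)
X = 2520229/2189430 (X = 1 + (-1092/(-2430) + 7/1802)/3 = 1 + (-1092*(-1/2430) + 7*(1/1802))/3 = 1 + (182/405 + 7/1802)/3 = 1 + (⅓)*(330799/729810) = 1 + 330799/2189430 = 2520229/2189430 ≈ 1.1511)
X - ((16 + 18)*(-3) - 1*(-1642)) = 2520229/2189430 - ((16 + 18)*(-3) - 1*(-1642)) = 2520229/2189430 - (34*(-3) + 1642) = 2520229/2189430 - (-102 + 1642) = 2520229/2189430 - 1*1540 = 2520229/2189430 - 1540 = -3369201971/2189430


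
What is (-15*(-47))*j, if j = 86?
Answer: 60630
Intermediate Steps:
(-15*(-47))*j = -15*(-47)*86 = 705*86 = 60630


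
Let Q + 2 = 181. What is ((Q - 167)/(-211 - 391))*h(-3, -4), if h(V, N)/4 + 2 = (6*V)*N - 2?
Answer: -1632/301 ≈ -5.4219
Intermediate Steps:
Q = 179 (Q = -2 + 181 = 179)
h(V, N) = -16 + 24*N*V (h(V, N) = -8 + 4*((6*V)*N - 2) = -8 + 4*(6*N*V - 2) = -8 + 4*(-2 + 6*N*V) = -8 + (-8 + 24*N*V) = -16 + 24*N*V)
((Q - 167)/(-211 - 391))*h(-3, -4) = ((179 - 167)/(-211 - 391))*(-16 + 24*(-4)*(-3)) = (12/(-602))*(-16 + 288) = (12*(-1/602))*272 = -6/301*272 = -1632/301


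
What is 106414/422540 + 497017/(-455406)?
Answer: -20193498637/24053406405 ≈ -0.83953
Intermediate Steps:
106414/422540 + 497017/(-455406) = 106414*(1/422540) + 497017*(-1/455406) = 53207/211270 - 497017/455406 = -20193498637/24053406405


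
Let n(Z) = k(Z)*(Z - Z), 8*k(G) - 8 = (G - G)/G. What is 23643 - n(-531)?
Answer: 23643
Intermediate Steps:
k(G) = 1 (k(G) = 1 + ((G - G)/G)/8 = 1 + (0/G)/8 = 1 + (1/8)*0 = 1 + 0 = 1)
n(Z) = 0 (n(Z) = 1*(Z - Z) = 1*0 = 0)
23643 - n(-531) = 23643 - 1*0 = 23643 + 0 = 23643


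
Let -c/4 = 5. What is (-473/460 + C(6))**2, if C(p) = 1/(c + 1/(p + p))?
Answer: 14058133489/12086803600 ≈ 1.1631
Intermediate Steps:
c = -20 (c = -4*5 = -20)
C(p) = 1/(-20 + 1/(2*p)) (C(p) = 1/(-20 + 1/(p + p)) = 1/(-20 + 1/(2*p)))
(-473/460 + C(6))**2 = (-473/460 - 2*6/(-1 + 40*6))**2 = (-473*1/460 - 2*6/(-1 + 240))**2 = (-473/460 - 2*6/239)**2 = (-473/460 - 2*6*1/239)**2 = (-473/460 - 12/239)**2 = (-118567/109940)**2 = 14058133489/12086803600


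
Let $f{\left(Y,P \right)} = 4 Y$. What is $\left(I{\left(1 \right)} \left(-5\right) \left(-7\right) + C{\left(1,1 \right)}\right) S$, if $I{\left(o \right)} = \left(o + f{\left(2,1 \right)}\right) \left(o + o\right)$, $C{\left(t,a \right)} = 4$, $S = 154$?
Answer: $97636$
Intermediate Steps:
$I{\left(o \right)} = 2 o \left(8 + o\right)$ ($I{\left(o \right)} = \left(o + 4 \cdot 2\right) \left(o + o\right) = \left(o + 8\right) 2 o = \left(8 + o\right) 2 o = 2 o \left(8 + o\right)$)
$\left(I{\left(1 \right)} \left(-5\right) \left(-7\right) + C{\left(1,1 \right)}\right) S = \left(2 \cdot 1 \left(8 + 1\right) \left(-5\right) \left(-7\right) + 4\right) 154 = \left(2 \cdot 1 \cdot 9 \left(-5\right) \left(-7\right) + 4\right) 154 = \left(18 \left(-5\right) \left(-7\right) + 4\right) 154 = \left(\left(-90\right) \left(-7\right) + 4\right) 154 = \left(630 + 4\right) 154 = 634 \cdot 154 = 97636$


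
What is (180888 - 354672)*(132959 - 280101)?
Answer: 25570925328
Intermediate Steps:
(180888 - 354672)*(132959 - 280101) = -173784*(-147142) = 25570925328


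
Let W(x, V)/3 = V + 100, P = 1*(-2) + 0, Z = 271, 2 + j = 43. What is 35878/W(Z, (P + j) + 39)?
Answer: 17939/267 ≈ 67.187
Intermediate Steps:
j = 41 (j = -2 + 43 = 41)
P = -2 (P = -2 + 0 = -2)
W(x, V) = 300 + 3*V (W(x, V) = 3*(V + 100) = 3*(100 + V) = 300 + 3*V)
35878/W(Z, (P + j) + 39) = 35878/(300 + 3*((-2 + 41) + 39)) = 35878/(300 + 3*(39 + 39)) = 35878/(300 + 3*78) = 35878/(300 + 234) = 35878/534 = 35878*(1/534) = 17939/267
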